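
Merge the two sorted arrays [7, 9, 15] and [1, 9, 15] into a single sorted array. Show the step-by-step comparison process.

Merging process:

Compare 7 vs 1: take 1 from right. Merged: [1]
Compare 7 vs 9: take 7 from left. Merged: [1, 7]
Compare 9 vs 9: take 9 from left. Merged: [1, 7, 9]
Compare 15 vs 9: take 9 from right. Merged: [1, 7, 9, 9]
Compare 15 vs 15: take 15 from left. Merged: [1, 7, 9, 9, 15]
Append remaining from right: [15]. Merged: [1, 7, 9, 9, 15, 15]

Final merged array: [1, 7, 9, 9, 15, 15]
Total comparisons: 5

The merged array is [1, 7, 9, 9, 15, 15], requiring 5 comparisons. The merge step runs in O(n) time where n is the total number of elements.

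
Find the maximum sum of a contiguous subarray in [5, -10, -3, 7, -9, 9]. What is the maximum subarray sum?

Using Kadane's algorithm on [5, -10, -3, 7, -9, 9]:

Scanning through the array:
Position 1 (value -10): max_ending_here = -5, max_so_far = 5
Position 2 (value -3): max_ending_here = -3, max_so_far = 5
Position 3 (value 7): max_ending_here = 7, max_so_far = 7
Position 4 (value -9): max_ending_here = -2, max_so_far = 7
Position 5 (value 9): max_ending_here = 9, max_so_far = 9

Maximum subarray: [9]
Maximum sum: 9

The maximum subarray is [9] with sum 9. This subarray runs from index 5 to index 5.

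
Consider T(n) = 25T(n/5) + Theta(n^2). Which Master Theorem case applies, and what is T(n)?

Master Theorem for T(n) = 25T(n/5) + O(n^2):

a = 25, b = 5, c = 2
log_b(a) = log_5(25) = 2.0000

Case 2: c = 2 = log_5(25) = 2.0000
T(n) = O(n^2 log n) = O(n^2 log n)

For T(n) = 25T(n/5) + O(n^2): log_5(25) = 2.0000. This is Case 2 of the Master Theorem (c = log_b(a), equal work at all levels), giving O(n^2 log n).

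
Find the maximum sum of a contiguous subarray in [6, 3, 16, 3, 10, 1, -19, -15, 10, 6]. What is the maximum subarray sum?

Using Kadane's algorithm on [6, 3, 16, 3, 10, 1, -19, -15, 10, 6]:

Scanning through the array:
Position 1 (value 3): max_ending_here = 9, max_so_far = 9
Position 2 (value 16): max_ending_here = 25, max_so_far = 25
Position 3 (value 3): max_ending_here = 28, max_so_far = 28
Position 4 (value 10): max_ending_here = 38, max_so_far = 38
Position 5 (value 1): max_ending_here = 39, max_so_far = 39
Position 6 (value -19): max_ending_here = 20, max_so_far = 39
Position 7 (value -15): max_ending_here = 5, max_so_far = 39
Position 8 (value 10): max_ending_here = 15, max_so_far = 39
Position 9 (value 6): max_ending_here = 21, max_so_far = 39

Maximum subarray: [6, 3, 16, 3, 10, 1]
Maximum sum: 39

The maximum subarray is [6, 3, 16, 3, 10, 1] with sum 39. This subarray runs from index 0 to index 5.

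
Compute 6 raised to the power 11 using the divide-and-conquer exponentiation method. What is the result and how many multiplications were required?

Computing 6^11 by squaring (build up from 6^1; each line after the first costs one multiplication):

6^1 = 6
6^2 = (6^1)^2 = 6^2 = 36
6^4 = (6^2)^2 = 36^2 = 1296
6^5 = 6 * 6^4 = 6 * 1296 = 7776
6^10 = (6^5)^2 = 7776^2 = 60466176
6^11 = 6 * 6^10 = 6 * 60466176 = 362797056

Result: 362797056
Multiplications needed: 5 (5 lines after 6^1)

6^11 = 362797056. Using exponentiation by squaring, this requires 5 multiplications. The key idea: if the exponent is even, square the half-power; if odd, multiply by the base once.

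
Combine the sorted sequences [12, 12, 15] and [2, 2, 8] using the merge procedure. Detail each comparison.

Merging process:

Compare 12 vs 2: take 2 from right. Merged: [2]
Compare 12 vs 2: take 2 from right. Merged: [2, 2]
Compare 12 vs 8: take 8 from right. Merged: [2, 2, 8]
Append remaining from left: [12, 12, 15]. Merged: [2, 2, 8, 12, 12, 15]

Final merged array: [2, 2, 8, 12, 12, 15]
Total comparisons: 3

The merged array is [2, 2, 8, 12, 12, 15], requiring 3 comparisons. The merge step runs in O(n) time where n is the total number of elements.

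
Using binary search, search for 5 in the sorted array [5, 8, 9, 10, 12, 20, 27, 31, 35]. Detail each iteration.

Binary search for 5 in [5, 8, 9, 10, 12, 20, 27, 31, 35]:

lo=0, hi=8, mid=4, arr[mid]=12 -> 12 > 5, search left half
lo=0, hi=3, mid=1, arr[mid]=8 -> 8 > 5, search left half
lo=0, hi=0, mid=0, arr[mid]=5 -> Found target at index 0!

Binary search finds 5 at index 0 after 3 comparisons. The search repeatedly halves the search space by comparing with the middle element.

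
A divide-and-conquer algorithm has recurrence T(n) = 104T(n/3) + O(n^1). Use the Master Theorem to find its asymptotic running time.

Master Theorem for T(n) = 104T(n/3) + O(n^1):

a = 104, b = 3, c = 1
log_b(a) = log_3(104) = 4.2275

Case 1: c = 1 < log_3(104) = 4.2275
T(n) = O(n^(log_3 104))

For T(n) = 104T(n/3) + O(n^1): log_3(104) = 4.2275. This is Case 1 of the Master Theorem (c < log_b(a), work dominated by leaves), giving O(n^(log_3 104)).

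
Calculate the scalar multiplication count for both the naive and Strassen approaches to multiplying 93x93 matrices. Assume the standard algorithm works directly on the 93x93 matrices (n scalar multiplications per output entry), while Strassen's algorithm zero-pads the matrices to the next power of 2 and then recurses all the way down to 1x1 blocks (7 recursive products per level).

Matrix multiplication for 93x93 matrices:

Strassen's algorithm requires power-of-2 dimensions. Pad 93x93 to 128x128 (next power of 2).

Standard algorithm: 93^3 = 804357 multiplications
Strassen's algorithm: 7^(log2(128)) = 7^7 = 823543 multiplications
Difference: 804357 - 823543 = -19186 (Strassen uses MORE here due to padding overhead — for small or just-over-power-of-2 n, padding can outweigh the per-level savings)

Standard: 804357 multiplications (93^3). Strassen: 823543 multiplications (7^7, after padding to 128x128). Strassen reduces 8 recursive multiplications to 7 at each level.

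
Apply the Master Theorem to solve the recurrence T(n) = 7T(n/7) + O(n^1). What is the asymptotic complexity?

Master Theorem for T(n) = 7T(n/7) + O(n^1):

a = 7, b = 7, c = 1
log_b(a) = log_7(7) = 1.0000

Case 2: c = 1 = log_7(7) = 1.0000
T(n) = O(n^1 log n) = O(n log n)

For T(n) = 7T(n/7) + O(n^1): log_7(7) = 1.0000. This is Case 2 of the Master Theorem (c = log_b(a), equal work at all levels), giving O(n log n).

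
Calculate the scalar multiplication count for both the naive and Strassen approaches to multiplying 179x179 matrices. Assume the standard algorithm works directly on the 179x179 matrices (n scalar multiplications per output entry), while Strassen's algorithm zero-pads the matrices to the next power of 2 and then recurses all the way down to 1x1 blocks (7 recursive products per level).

Matrix multiplication for 179x179 matrices:

Strassen's algorithm requires power-of-2 dimensions. Pad 179x179 to 256x256 (next power of 2).

Standard algorithm: 179^3 = 5735339 multiplications
Strassen's algorithm: 7^(log2(256)) = 7^8 = 5764801 multiplications
Difference: 5735339 - 5764801 = -29462 (Strassen uses MORE here due to padding overhead — for small or just-over-power-of-2 n, padding can outweigh the per-level savings)

Standard: 5735339 multiplications (179^3). Strassen: 5764801 multiplications (7^8, after padding to 256x256). Strassen reduces 8 recursive multiplications to 7 at each level.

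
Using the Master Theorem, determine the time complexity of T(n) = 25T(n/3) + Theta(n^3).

Master Theorem for T(n) = 25T(n/3) + O(n^3):

a = 25, b = 3, c = 3
log_b(a) = log_3(25) = 2.9299

Case 3: c = 3 > log_3(25) = 2.9299
T(n) = O(n^3) = O(n^3)

For T(n) = 25T(n/3) + O(n^3): log_3(25) = 2.9299. This is Case 3 of the Master Theorem (c > log_b(a), work dominated by root), giving O(n^3).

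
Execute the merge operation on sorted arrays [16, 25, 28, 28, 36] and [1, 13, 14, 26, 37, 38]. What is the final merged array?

Merging process:

Compare 16 vs 1: take 1 from right. Merged: [1]
Compare 16 vs 13: take 13 from right. Merged: [1, 13]
Compare 16 vs 14: take 14 from right. Merged: [1, 13, 14]
Compare 16 vs 26: take 16 from left. Merged: [1, 13, 14, 16]
Compare 25 vs 26: take 25 from left. Merged: [1, 13, 14, 16, 25]
Compare 28 vs 26: take 26 from right. Merged: [1, 13, 14, 16, 25, 26]
Compare 28 vs 37: take 28 from left. Merged: [1, 13, 14, 16, 25, 26, 28]
Compare 28 vs 37: take 28 from left. Merged: [1, 13, 14, 16, 25, 26, 28, 28]
Compare 36 vs 37: take 36 from left. Merged: [1, 13, 14, 16, 25, 26, 28, 28, 36]
Append remaining from right: [37, 38]. Merged: [1, 13, 14, 16, 25, 26, 28, 28, 36, 37, 38]

Final merged array: [1, 13, 14, 16, 25, 26, 28, 28, 36, 37, 38]
Total comparisons: 9

The merged array is [1, 13, 14, 16, 25, 26, 28, 28, 36, 37, 38], requiring 9 comparisons. The merge step runs in O(n) time where n is the total number of elements.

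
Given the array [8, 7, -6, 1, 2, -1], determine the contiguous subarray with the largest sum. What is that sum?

Using Kadane's algorithm on [8, 7, -6, 1, 2, -1]:

Scanning through the array:
Position 1 (value 7): max_ending_here = 15, max_so_far = 15
Position 2 (value -6): max_ending_here = 9, max_so_far = 15
Position 3 (value 1): max_ending_here = 10, max_so_far = 15
Position 4 (value 2): max_ending_here = 12, max_so_far = 15
Position 5 (value -1): max_ending_here = 11, max_so_far = 15

Maximum subarray: [8, 7]
Maximum sum: 15

The maximum subarray is [8, 7] with sum 15. This subarray runs from index 0 to index 1.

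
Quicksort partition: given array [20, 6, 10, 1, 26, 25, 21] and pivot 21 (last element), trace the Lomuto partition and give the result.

Lomuto partition with pivot = 21:

Initial array: [20, 6, 10, 1, 26, 25, 21]

arr[0]=20 <= 21: swap with position 0, array becomes [20, 6, 10, 1, 26, 25, 21]
arr[1]=6 <= 21: swap with position 1, array becomes [20, 6, 10, 1, 26, 25, 21]
arr[2]=10 <= 21: swap with position 2, array becomes [20, 6, 10, 1, 26, 25, 21]
arr[3]=1 <= 21: swap with position 3, array becomes [20, 6, 10, 1, 26, 25, 21]
arr[4]=26 > 21: no swap
arr[5]=25 > 21: no swap

Place pivot at position 4: [20, 6, 10, 1, 21, 25, 26]
Pivot position: 4

After partitioning with pivot 21, the array becomes [20, 6, 10, 1, 21, 25, 26]. The pivot is placed at index 4. All elements to the left of the pivot are <= 21, and all elements to the right are > 21.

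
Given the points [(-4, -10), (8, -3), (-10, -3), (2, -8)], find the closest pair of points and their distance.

Computing all pairwise distances among 4 points:

d((-4, -10), (8, -3)) = 13.8924
d((-4, -10), (-10, -3)) = 9.2195
d((-4, -10), (2, -8)) = 6.3246 <-- minimum
d((8, -3), (-10, -3)) = 18.0
d((8, -3), (2, -8)) = 7.8102
d((-10, -3), (2, -8)) = 13.0

Closest pair: (-4, -10) and (2, -8) with distance 6.3246

The closest pair is (-4, -10) and (2, -8) with Euclidean distance 6.3246. For 4 points, brute-force pairwise comparison is shown above. For large n, the divide-and-conquer algorithm (sort by x, recurse on halves, check the dividing strip) achieves O(n log n).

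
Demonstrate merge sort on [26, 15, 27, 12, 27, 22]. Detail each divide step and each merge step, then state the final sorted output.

Merge sort trace:

Split: [26, 15, 27, 12, 27, 22] -> [26, 15, 27] and [12, 27, 22]
  Split: [26, 15, 27] -> [26] and [15, 27]
    Split: [15, 27] -> [15] and [27]
    Merge: [15] + [27] -> [15, 27]
  Merge: [26] + [15, 27] -> [15, 26, 27]
  Split: [12, 27, 22] -> [12] and [27, 22]
    Split: [27, 22] -> [27] and [22]
    Merge: [27] + [22] -> [22, 27]
  Merge: [12] + [22, 27] -> [12, 22, 27]
Merge: [15, 26, 27] + [12, 22, 27] -> [12, 15, 22, 26, 27, 27]

Final sorted array: [12, 15, 22, 26, 27, 27]

The merge sort proceeds by recursively splitting the array and merging sorted halves.
After all merges, the sorted array is [12, 15, 22, 26, 27, 27].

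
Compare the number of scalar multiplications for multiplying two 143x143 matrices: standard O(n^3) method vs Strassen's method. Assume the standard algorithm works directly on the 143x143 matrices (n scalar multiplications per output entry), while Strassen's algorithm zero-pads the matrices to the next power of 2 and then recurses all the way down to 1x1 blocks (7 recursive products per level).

Matrix multiplication for 143x143 matrices:

Strassen's algorithm requires power-of-2 dimensions. Pad 143x143 to 256x256 (next power of 2).

Standard algorithm: 143^3 = 2924207 multiplications
Strassen's algorithm: 7^(log2(256)) = 7^8 = 5764801 multiplications
Difference: 2924207 - 5764801 = -2840594 (Strassen uses MORE here due to padding overhead — for small or just-over-power-of-2 n, padding can outweigh the per-level savings)

Standard: 2924207 multiplications (143^3). Strassen: 5764801 multiplications (7^8, after padding to 256x256). Strassen reduces 8 recursive multiplications to 7 at each level.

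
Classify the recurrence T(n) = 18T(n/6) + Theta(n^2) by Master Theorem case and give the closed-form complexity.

Master Theorem for T(n) = 18T(n/6) + O(n^2):

a = 18, b = 6, c = 2
log_b(a) = log_6(18) = 1.6131

Case 3: c = 2 > log_6(18) = 1.6131
T(n) = O(n^2) = O(n^2)

For T(n) = 18T(n/6) + O(n^2): log_6(18) = 1.6131. This is Case 3 of the Master Theorem (c > log_b(a), work dominated by root), giving O(n^2).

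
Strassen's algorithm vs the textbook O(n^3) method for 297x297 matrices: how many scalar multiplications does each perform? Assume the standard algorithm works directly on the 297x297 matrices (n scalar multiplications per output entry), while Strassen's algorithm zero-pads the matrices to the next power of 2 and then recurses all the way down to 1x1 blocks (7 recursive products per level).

Matrix multiplication for 297x297 matrices:

Strassen's algorithm requires power-of-2 dimensions. Pad 297x297 to 512x512 (next power of 2).

Standard algorithm: 297^3 = 26198073 multiplications
Strassen's algorithm: 7^(log2(512)) = 7^9 = 40353607 multiplications
Difference: 26198073 - 40353607 = -14155534 (Strassen uses MORE here due to padding overhead — for small or just-over-power-of-2 n, padding can outweigh the per-level savings)

Standard: 26198073 multiplications (297^3). Strassen: 40353607 multiplications (7^9, after padding to 512x512). Strassen reduces 8 recursive multiplications to 7 at each level.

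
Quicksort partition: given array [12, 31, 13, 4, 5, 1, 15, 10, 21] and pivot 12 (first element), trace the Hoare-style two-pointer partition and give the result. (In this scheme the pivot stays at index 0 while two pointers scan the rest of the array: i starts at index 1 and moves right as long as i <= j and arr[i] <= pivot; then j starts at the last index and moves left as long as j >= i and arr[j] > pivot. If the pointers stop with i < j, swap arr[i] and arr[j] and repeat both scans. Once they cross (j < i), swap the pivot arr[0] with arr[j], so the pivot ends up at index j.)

Hoare-style two-pointer partition with pivot = 12:

Initial array: [12, 31, 13, 4, 5, 1, 15, 10, 21]

Pointers start at i = 1, j = 8.
i stops at index 1 (arr[1]=31 > 12), j stops at index 7 (arr[7]=10 <= 12): swap arr[1] and arr[7], array becomes [12, 10, 13, 4, 5, 1, 15, 31, 21]
i stops at index 2 (arr[2]=13 > 12), j stops at index 5 (arr[5]=1 <= 12): swap arr[2] and arr[5], array becomes [12, 10, 1, 4, 5, 13, 15, 31, 21]
i ends at 5, j ends at 4: the pointers have crossed (j < i), so scanning stops.

Swap pivot arr[0] with arr[4] to place pivot at position 4: [5, 10, 1, 4, 12, 13, 15, 31, 21]
Pivot position: 4

After partitioning with pivot 12, the array becomes [5, 10, 1, 4, 12, 13, 15, 31, 21]. The pivot is placed at index 4. All elements to the left of the pivot are <= 12, and all elements to the right are > 12.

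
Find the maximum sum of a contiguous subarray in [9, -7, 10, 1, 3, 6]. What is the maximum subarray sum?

Using Kadane's algorithm on [9, -7, 10, 1, 3, 6]:

Scanning through the array:
Position 1 (value -7): max_ending_here = 2, max_so_far = 9
Position 2 (value 10): max_ending_here = 12, max_so_far = 12
Position 3 (value 1): max_ending_here = 13, max_so_far = 13
Position 4 (value 3): max_ending_here = 16, max_so_far = 16
Position 5 (value 6): max_ending_here = 22, max_so_far = 22

Maximum subarray: [9, -7, 10, 1, 3, 6]
Maximum sum: 22

The maximum subarray is [9, -7, 10, 1, 3, 6] with sum 22. This subarray runs from index 0 to index 5.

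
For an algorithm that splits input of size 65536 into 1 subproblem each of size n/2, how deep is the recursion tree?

For divide and conquer with division factor 2:

Problem sizes at each level:
Level 0: 65536
Level 1: 32768
Level 2: 16384
Level 3: 8192
Level 4: 4096
Level 5: 2048
Level 6: 1024
Level 7: 512
Level 8: 256
Level 9: 128
Level 10: 64
Level 11: 32
Level 12: 16
Level 13: 8
Level 14: 4
Level 15: 2
Level 16: 1

The root is level 0 and the size-1 base case is level 16 (the tree spans levels 0 through 16, i.e. 17 levels counting the root), so the depth is the number of divisions: log_2(65536) = 16

The recursion tree depth is log_2(65536) = 16. At each level, the problem size is divided by 2, so it takes 16 divisions to reduce to a base case of size 1. The algorithm makes 1 recursive call at each level.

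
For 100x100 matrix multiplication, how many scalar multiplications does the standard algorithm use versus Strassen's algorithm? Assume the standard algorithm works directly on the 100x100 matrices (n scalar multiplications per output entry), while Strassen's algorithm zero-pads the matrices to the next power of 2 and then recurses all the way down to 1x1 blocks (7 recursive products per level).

Matrix multiplication for 100x100 matrices:

Strassen's algorithm requires power-of-2 dimensions. Pad 100x100 to 128x128 (next power of 2).

Standard algorithm: 100^3 = 1000000 multiplications
Strassen's algorithm: 7^(log2(128)) = 7^7 = 823543 multiplications
Savings: 1000000 - 823543 = 176457 multiplications

Standard: 1000000 multiplications (100^3). Strassen: 823543 multiplications (7^7, after padding to 128x128). Strassen reduces 8 recursive multiplications to 7 at each level.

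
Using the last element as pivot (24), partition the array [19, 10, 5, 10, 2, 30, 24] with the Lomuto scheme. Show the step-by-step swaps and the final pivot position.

Lomuto partition with pivot = 24:

Initial array: [19, 10, 5, 10, 2, 30, 24]

arr[0]=19 <= 24: swap with position 0, array becomes [19, 10, 5, 10, 2, 30, 24]
arr[1]=10 <= 24: swap with position 1, array becomes [19, 10, 5, 10, 2, 30, 24]
arr[2]=5 <= 24: swap with position 2, array becomes [19, 10, 5, 10, 2, 30, 24]
arr[3]=10 <= 24: swap with position 3, array becomes [19, 10, 5, 10, 2, 30, 24]
arr[4]=2 <= 24: swap with position 4, array becomes [19, 10, 5, 10, 2, 30, 24]
arr[5]=30 > 24: no swap

Place pivot at position 5: [19, 10, 5, 10, 2, 24, 30]
Pivot position: 5

After partitioning with pivot 24, the array becomes [19, 10, 5, 10, 2, 24, 30]. The pivot is placed at index 5. All elements to the left of the pivot are <= 24, and all elements to the right are > 24.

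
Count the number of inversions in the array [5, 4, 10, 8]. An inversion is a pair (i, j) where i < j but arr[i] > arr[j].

Finding inversions in [5, 4, 10, 8]:

(0, 1): arr[0]=5 > arr[1]=4
(2, 3): arr[2]=10 > arr[3]=8

Total inversions: 2

The array has 2 inversion(s): (0,1), (2,3). Each pair (i,j) satisfies i < j and arr[i] > arr[j].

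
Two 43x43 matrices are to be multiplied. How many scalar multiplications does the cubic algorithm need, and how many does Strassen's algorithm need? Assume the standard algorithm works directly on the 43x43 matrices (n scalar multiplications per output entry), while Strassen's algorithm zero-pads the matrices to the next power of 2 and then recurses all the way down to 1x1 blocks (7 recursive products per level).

Matrix multiplication for 43x43 matrices:

Strassen's algorithm requires power-of-2 dimensions. Pad 43x43 to 64x64 (next power of 2).

Standard algorithm: 43^3 = 79507 multiplications
Strassen's algorithm: 7^(log2(64)) = 7^6 = 117649 multiplications
Difference: 79507 - 117649 = -38142 (Strassen uses MORE here due to padding overhead — for small or just-over-power-of-2 n, padding can outweigh the per-level savings)

Standard: 79507 multiplications (43^3). Strassen: 117649 multiplications (7^6, after padding to 64x64). Strassen reduces 8 recursive multiplications to 7 at each level.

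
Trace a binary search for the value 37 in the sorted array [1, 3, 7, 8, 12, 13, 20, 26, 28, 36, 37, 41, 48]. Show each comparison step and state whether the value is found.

Binary search for 37 in [1, 3, 7, 8, 12, 13, 20, 26, 28, 36, 37, 41, 48]:

lo=0, hi=12, mid=6, arr[mid]=20 -> 20 < 37, search right half
lo=7, hi=12, mid=9, arr[mid]=36 -> 36 < 37, search right half
lo=10, hi=12, mid=11, arr[mid]=41 -> 41 > 37, search left half
lo=10, hi=10, mid=10, arr[mid]=37 -> Found target at index 10!

Binary search finds 37 at index 10 after 4 comparisons. The search repeatedly halves the search space by comparing with the middle element.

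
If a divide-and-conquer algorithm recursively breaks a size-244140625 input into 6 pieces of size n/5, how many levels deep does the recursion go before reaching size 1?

For divide and conquer with division factor 5:

Problem sizes at each level:
Level 0: 244140625
Level 1: 48828125
Level 2: 9765625
Level 3: 1953125
Level 4: 390625
Level 5: 78125
Level 6: 15625
Level 7: 3125
Level 8: 625
Level 9: 125
Level 10: 25
Level 11: 5
Level 12: 1

The root is level 0 and the size-1 base case is level 12 (the tree spans levels 0 through 12, i.e. 13 levels counting the root), so the depth is the number of divisions: log_5(244140625) = 12

The recursion tree depth is log_5(244140625) = 12. At each level, the problem size is divided by 5, so it takes 12 divisions to reduce to a base case of size 1. The algorithm makes 6 recursive calls at each level.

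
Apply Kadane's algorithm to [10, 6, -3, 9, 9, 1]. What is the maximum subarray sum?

Using Kadane's algorithm on [10, 6, -3, 9, 9, 1]:

Scanning through the array:
Position 1 (value 6): max_ending_here = 16, max_so_far = 16
Position 2 (value -3): max_ending_here = 13, max_so_far = 16
Position 3 (value 9): max_ending_here = 22, max_so_far = 22
Position 4 (value 9): max_ending_here = 31, max_so_far = 31
Position 5 (value 1): max_ending_here = 32, max_so_far = 32

Maximum subarray: [10, 6, -3, 9, 9, 1]
Maximum sum: 32

The maximum subarray is [10, 6, -3, 9, 9, 1] with sum 32. This subarray runs from index 0 to index 5.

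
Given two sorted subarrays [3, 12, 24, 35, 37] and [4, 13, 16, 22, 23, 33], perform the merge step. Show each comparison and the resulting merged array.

Merging process:

Compare 3 vs 4: take 3 from left. Merged: [3]
Compare 12 vs 4: take 4 from right. Merged: [3, 4]
Compare 12 vs 13: take 12 from left. Merged: [3, 4, 12]
Compare 24 vs 13: take 13 from right. Merged: [3, 4, 12, 13]
Compare 24 vs 16: take 16 from right. Merged: [3, 4, 12, 13, 16]
Compare 24 vs 22: take 22 from right. Merged: [3, 4, 12, 13, 16, 22]
Compare 24 vs 23: take 23 from right. Merged: [3, 4, 12, 13, 16, 22, 23]
Compare 24 vs 33: take 24 from left. Merged: [3, 4, 12, 13, 16, 22, 23, 24]
Compare 35 vs 33: take 33 from right. Merged: [3, 4, 12, 13, 16, 22, 23, 24, 33]
Append remaining from left: [35, 37]. Merged: [3, 4, 12, 13, 16, 22, 23, 24, 33, 35, 37]

Final merged array: [3, 4, 12, 13, 16, 22, 23, 24, 33, 35, 37]
Total comparisons: 9

The merged array is [3, 4, 12, 13, 16, 22, 23, 24, 33, 35, 37], requiring 9 comparisons. The merge step runs in O(n) time where n is the total number of elements.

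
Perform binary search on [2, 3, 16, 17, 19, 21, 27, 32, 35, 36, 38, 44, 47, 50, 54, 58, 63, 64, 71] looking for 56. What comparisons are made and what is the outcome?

Binary search for 56 in [2, 3, 16, 17, 19, 21, 27, 32, 35, 36, 38, 44, 47, 50, 54, 58, 63, 64, 71]:

lo=0, hi=18, mid=9, arr[mid]=36 -> 36 < 56, search right half
lo=10, hi=18, mid=14, arr[mid]=54 -> 54 < 56, search right half
lo=15, hi=18, mid=16, arr[mid]=63 -> 63 > 56, search left half
lo=15, hi=15, mid=15, arr[mid]=58 -> 58 > 56, search left half
lo=15 > hi=14, target 56 not found

Binary search determines that 56 is not in the array after 4 comparisons. The search space was exhausted without finding the target.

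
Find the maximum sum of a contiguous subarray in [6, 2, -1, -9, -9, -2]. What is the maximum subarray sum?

Using Kadane's algorithm on [6, 2, -1, -9, -9, -2]:

Scanning through the array:
Position 1 (value 2): max_ending_here = 8, max_so_far = 8
Position 2 (value -1): max_ending_here = 7, max_so_far = 8
Position 3 (value -9): max_ending_here = -2, max_so_far = 8
Position 4 (value -9): max_ending_here = -9, max_so_far = 8
Position 5 (value -2): max_ending_here = -2, max_so_far = 8

Maximum subarray: [6, 2]
Maximum sum: 8

The maximum subarray is [6, 2] with sum 8. This subarray runs from index 0 to index 1.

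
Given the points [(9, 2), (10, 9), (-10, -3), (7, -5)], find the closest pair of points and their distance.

Computing all pairwise distances among 4 points:

d((9, 2), (10, 9)) = 7.0711 <-- minimum
d((9, 2), (-10, -3)) = 19.6469
d((9, 2), (7, -5)) = 7.2801
d((10, 9), (-10, -3)) = 23.3238
d((10, 9), (7, -5)) = 14.3178
d((-10, -3), (7, -5)) = 17.1172

Closest pair: (9, 2) and (10, 9) with distance 7.0711

The closest pair is (9, 2) and (10, 9) with Euclidean distance 7.0711. For 4 points, brute-force pairwise comparison is shown above. For large n, the divide-and-conquer algorithm (sort by x, recurse on halves, check the dividing strip) achieves O(n log n).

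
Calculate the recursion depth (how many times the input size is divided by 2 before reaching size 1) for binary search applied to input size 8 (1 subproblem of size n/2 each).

For divide and conquer with division factor 2:

Problem sizes at each level:
Level 0: 8
Level 1: 4
Level 2: 2
Level 3: 1

The root is level 0 and the size-1 base case is level 3 (the tree spans levels 0 through 3, i.e. 4 levels counting the root), so the depth is the number of divisions: log_2(8) = 3

The recursion tree depth is log_2(8) = 3. At each level, the problem size is divided by 2, so it takes 3 divisions to reduce to a base case of size 1. The algorithm makes 1 recursive call at each level.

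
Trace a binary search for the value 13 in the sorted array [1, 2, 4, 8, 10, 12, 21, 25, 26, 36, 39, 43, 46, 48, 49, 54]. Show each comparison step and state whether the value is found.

Binary search for 13 in [1, 2, 4, 8, 10, 12, 21, 25, 26, 36, 39, 43, 46, 48, 49, 54]:

lo=0, hi=15, mid=7, arr[mid]=25 -> 25 > 13, search left half
lo=0, hi=6, mid=3, arr[mid]=8 -> 8 < 13, search right half
lo=4, hi=6, mid=5, arr[mid]=12 -> 12 < 13, search right half
lo=6, hi=6, mid=6, arr[mid]=21 -> 21 > 13, search left half
lo=6 > hi=5, target 13 not found

Binary search determines that 13 is not in the array after 4 comparisons. The search space was exhausted without finding the target.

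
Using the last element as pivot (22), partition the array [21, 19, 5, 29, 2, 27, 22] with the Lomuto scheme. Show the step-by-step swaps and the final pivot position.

Lomuto partition with pivot = 22:

Initial array: [21, 19, 5, 29, 2, 27, 22]

arr[0]=21 <= 22: swap with position 0, array becomes [21, 19, 5, 29, 2, 27, 22]
arr[1]=19 <= 22: swap with position 1, array becomes [21, 19, 5, 29, 2, 27, 22]
arr[2]=5 <= 22: swap with position 2, array becomes [21, 19, 5, 29, 2, 27, 22]
arr[3]=29 > 22: no swap
arr[4]=2 <= 22: swap with position 3, array becomes [21, 19, 5, 2, 29, 27, 22]
arr[5]=27 > 22: no swap

Place pivot at position 4: [21, 19, 5, 2, 22, 27, 29]
Pivot position: 4

After partitioning with pivot 22, the array becomes [21, 19, 5, 2, 22, 27, 29]. The pivot is placed at index 4. All elements to the left of the pivot are <= 22, and all elements to the right are > 22.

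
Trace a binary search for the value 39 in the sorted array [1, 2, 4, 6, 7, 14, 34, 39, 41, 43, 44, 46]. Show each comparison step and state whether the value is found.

Binary search for 39 in [1, 2, 4, 6, 7, 14, 34, 39, 41, 43, 44, 46]:

lo=0, hi=11, mid=5, arr[mid]=14 -> 14 < 39, search right half
lo=6, hi=11, mid=8, arr[mid]=41 -> 41 > 39, search left half
lo=6, hi=7, mid=6, arr[mid]=34 -> 34 < 39, search right half
lo=7, hi=7, mid=7, arr[mid]=39 -> Found target at index 7!

Binary search finds 39 at index 7 after 4 comparisons. The search repeatedly halves the search space by comparing with the middle element.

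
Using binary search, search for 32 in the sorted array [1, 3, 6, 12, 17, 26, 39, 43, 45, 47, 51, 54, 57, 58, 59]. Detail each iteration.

Binary search for 32 in [1, 3, 6, 12, 17, 26, 39, 43, 45, 47, 51, 54, 57, 58, 59]:

lo=0, hi=14, mid=7, arr[mid]=43 -> 43 > 32, search left half
lo=0, hi=6, mid=3, arr[mid]=12 -> 12 < 32, search right half
lo=4, hi=6, mid=5, arr[mid]=26 -> 26 < 32, search right half
lo=6, hi=6, mid=6, arr[mid]=39 -> 39 > 32, search left half
lo=6 > hi=5, target 32 not found

Binary search determines that 32 is not in the array after 4 comparisons. The search space was exhausted without finding the target.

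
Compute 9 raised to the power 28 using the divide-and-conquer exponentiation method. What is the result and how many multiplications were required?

Computing 9^28 by squaring (build up from 9^1; each line after the first costs one multiplication):

9^1 = 9
9^2 = (9^1)^2 = 9^2 = 81
9^3 = 9 * 9^2 = 9 * 81 = 729
9^6 = (9^3)^2 = 729^2 = 531441
9^7 = 9 * 9^6 = 9 * 531441 = 4782969
9^14 = (9^7)^2 = 4782969^2 = 22876792454961
9^28 = (9^14)^2 = 22876792454961^2 = 523347633027360537213511521

Result: 523347633027360537213511521
Multiplications needed: 6 (6 lines after 9^1)

9^28 = 523347633027360537213511521. Using exponentiation by squaring, this requires 6 multiplications. The key idea: if the exponent is even, square the half-power; if odd, multiply by the base once.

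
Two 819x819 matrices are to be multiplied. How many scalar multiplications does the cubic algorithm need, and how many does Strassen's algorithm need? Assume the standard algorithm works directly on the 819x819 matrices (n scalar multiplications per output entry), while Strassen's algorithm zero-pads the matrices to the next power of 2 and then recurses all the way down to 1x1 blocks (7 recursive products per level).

Matrix multiplication for 819x819 matrices:

Strassen's algorithm requires power-of-2 dimensions. Pad 819x819 to 1024x1024 (next power of 2).

Standard algorithm: 819^3 = 549353259 multiplications
Strassen's algorithm: 7^(log2(1024)) = 7^10 = 282475249 multiplications
Savings: 549353259 - 282475249 = 266878010 multiplications

Standard: 549353259 multiplications (819^3). Strassen: 282475249 multiplications (7^10, after padding to 1024x1024). Strassen reduces 8 recursive multiplications to 7 at each level.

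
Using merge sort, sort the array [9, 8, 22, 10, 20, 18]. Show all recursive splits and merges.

Merge sort trace:

Split: [9, 8, 22, 10, 20, 18] -> [9, 8, 22] and [10, 20, 18]
  Split: [9, 8, 22] -> [9] and [8, 22]
    Split: [8, 22] -> [8] and [22]
    Merge: [8] + [22] -> [8, 22]
  Merge: [9] + [8, 22] -> [8, 9, 22]
  Split: [10, 20, 18] -> [10] and [20, 18]
    Split: [20, 18] -> [20] and [18]
    Merge: [20] + [18] -> [18, 20]
  Merge: [10] + [18, 20] -> [10, 18, 20]
Merge: [8, 9, 22] + [10, 18, 20] -> [8, 9, 10, 18, 20, 22]

Final sorted array: [8, 9, 10, 18, 20, 22]

The merge sort proceeds by recursively splitting the array and merging sorted halves.
After all merges, the sorted array is [8, 9, 10, 18, 20, 22].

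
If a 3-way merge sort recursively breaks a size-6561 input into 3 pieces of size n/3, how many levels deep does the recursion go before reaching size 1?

For divide and conquer with division factor 3:

Problem sizes at each level:
Level 0: 6561
Level 1: 2187
Level 2: 729
Level 3: 243
Level 4: 81
Level 5: 27
Level 6: 9
Level 7: 3
Level 8: 1

The root is level 0 and the size-1 base case is level 8 (the tree spans levels 0 through 8, i.e. 9 levels counting the root), so the depth is the number of divisions: log_3(6561) = 8

The recursion tree depth is log_3(6561) = 8. At each level, the problem size is divided by 3, so it takes 8 divisions to reduce to a base case of size 1. The algorithm makes 3 recursive calls at each level.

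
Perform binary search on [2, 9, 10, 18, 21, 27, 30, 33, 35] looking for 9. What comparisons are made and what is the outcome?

Binary search for 9 in [2, 9, 10, 18, 21, 27, 30, 33, 35]:

lo=0, hi=8, mid=4, arr[mid]=21 -> 21 > 9, search left half
lo=0, hi=3, mid=1, arr[mid]=9 -> Found target at index 1!

Binary search finds 9 at index 1 after 2 comparisons. The search repeatedly halves the search space by comparing with the middle element.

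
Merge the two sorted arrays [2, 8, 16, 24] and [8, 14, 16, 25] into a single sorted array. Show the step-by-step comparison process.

Merging process:

Compare 2 vs 8: take 2 from left. Merged: [2]
Compare 8 vs 8: take 8 from left. Merged: [2, 8]
Compare 16 vs 8: take 8 from right. Merged: [2, 8, 8]
Compare 16 vs 14: take 14 from right. Merged: [2, 8, 8, 14]
Compare 16 vs 16: take 16 from left. Merged: [2, 8, 8, 14, 16]
Compare 24 vs 16: take 16 from right. Merged: [2, 8, 8, 14, 16, 16]
Compare 24 vs 25: take 24 from left. Merged: [2, 8, 8, 14, 16, 16, 24]
Append remaining from right: [25]. Merged: [2, 8, 8, 14, 16, 16, 24, 25]

Final merged array: [2, 8, 8, 14, 16, 16, 24, 25]
Total comparisons: 7

The merged array is [2, 8, 8, 14, 16, 16, 24, 25], requiring 7 comparisons. The merge step runs in O(n) time where n is the total number of elements.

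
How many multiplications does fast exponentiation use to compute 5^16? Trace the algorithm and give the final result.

Computing 5^16 by squaring (build up from 5^1; each line after the first costs one multiplication):

5^1 = 5
5^2 = (5^1)^2 = 5^2 = 25
5^4 = (5^2)^2 = 25^2 = 625
5^8 = (5^4)^2 = 625^2 = 390625
5^16 = (5^8)^2 = 390625^2 = 152587890625

Result: 152587890625
Multiplications needed: 4 (4 lines after 5^1)

5^16 = 152587890625. Using exponentiation by squaring, this requires 4 multiplications. The key idea: if the exponent is even, square the half-power; if odd, multiply by the base once.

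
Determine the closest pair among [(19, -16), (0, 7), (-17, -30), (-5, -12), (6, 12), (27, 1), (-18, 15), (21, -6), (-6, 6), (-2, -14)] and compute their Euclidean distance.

Computing all pairwise distances among 10 points:

d((19, -16), (0, 7)) = 29.8329
d((19, -16), (-17, -30)) = 38.6264
d((19, -16), (-5, -12)) = 24.3311
d((19, -16), (6, 12)) = 30.8707
d((19, -16), (27, 1)) = 18.7883
d((19, -16), (-18, 15)) = 48.2701
d((19, -16), (21, -6)) = 10.198
d((19, -16), (-6, 6)) = 33.3017
d((19, -16), (-2, -14)) = 21.095
d((0, 7), (-17, -30)) = 40.7185
d((0, 7), (-5, -12)) = 19.6469
d((0, 7), (6, 12)) = 7.8102
d((0, 7), (27, 1)) = 27.6586
d((0, 7), (-18, 15)) = 19.6977
d((0, 7), (21, -6)) = 24.6982
d((0, 7), (-6, 6)) = 6.0828
d((0, 7), (-2, -14)) = 21.095
d((-17, -30), (-5, -12)) = 21.6333
d((-17, -30), (6, 12)) = 47.8853
d((-17, -30), (27, 1)) = 53.8238
d((-17, -30), (-18, 15)) = 45.0111
d((-17, -30), (21, -6)) = 44.9444
d((-17, -30), (-6, 6)) = 37.6431
d((-17, -30), (-2, -14)) = 21.9317
d((-5, -12), (6, 12)) = 26.4008
d((-5, -12), (27, 1)) = 34.5398
d((-5, -12), (-18, 15)) = 29.9666
d((-5, -12), (21, -6)) = 26.6833
d((-5, -12), (-6, 6)) = 18.0278
d((-5, -12), (-2, -14)) = 3.6056 <-- minimum
d((6, 12), (27, 1)) = 23.7065
d((6, 12), (-18, 15)) = 24.1868
d((6, 12), (21, -6)) = 23.4307
d((6, 12), (-6, 6)) = 13.4164
d((6, 12), (-2, -14)) = 27.2029
d((27, 1), (-18, 15)) = 47.1275
d((27, 1), (21, -6)) = 9.2195
d((27, 1), (-6, 6)) = 33.3766
d((27, 1), (-2, -14)) = 32.6497
d((-18, 15), (21, -6)) = 44.2945
d((-18, 15), (-6, 6)) = 15.0
d((-18, 15), (-2, -14)) = 33.121
d((21, -6), (-6, 6)) = 29.5466
d((21, -6), (-2, -14)) = 24.3516
d((-6, 6), (-2, -14)) = 20.3961

Closest pair: (-5, -12) and (-2, -14) with distance 3.6056

The closest pair is (-5, -12) and (-2, -14) with Euclidean distance 3.6056. For 10 points, brute-force pairwise comparison is shown above. For large n, the divide-and-conquer algorithm (sort by x, recurse on halves, check the dividing strip) achieves O(n log n).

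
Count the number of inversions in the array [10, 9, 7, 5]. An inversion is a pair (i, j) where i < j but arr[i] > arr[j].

Finding inversions in [10, 9, 7, 5]:

(0, 1): arr[0]=10 > arr[1]=9
(0, 2): arr[0]=10 > arr[2]=7
(0, 3): arr[0]=10 > arr[3]=5
(1, 2): arr[1]=9 > arr[2]=7
(1, 3): arr[1]=9 > arr[3]=5
(2, 3): arr[2]=7 > arr[3]=5

Total inversions: 6

The array has 6 inversion(s): (0,1), (0,2), (0,3), (1,2), (1,3), (2,3). Each pair (i,j) satisfies i < j and arr[i] > arr[j].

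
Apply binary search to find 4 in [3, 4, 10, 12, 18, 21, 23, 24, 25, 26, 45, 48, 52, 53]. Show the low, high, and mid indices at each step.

Binary search for 4 in [3, 4, 10, 12, 18, 21, 23, 24, 25, 26, 45, 48, 52, 53]:

lo=0, hi=13, mid=6, arr[mid]=23 -> 23 > 4, search left half
lo=0, hi=5, mid=2, arr[mid]=10 -> 10 > 4, search left half
lo=0, hi=1, mid=0, arr[mid]=3 -> 3 < 4, search right half
lo=1, hi=1, mid=1, arr[mid]=4 -> Found target at index 1!

Binary search finds 4 at index 1 after 4 comparisons. The search repeatedly halves the search space by comparing with the middle element.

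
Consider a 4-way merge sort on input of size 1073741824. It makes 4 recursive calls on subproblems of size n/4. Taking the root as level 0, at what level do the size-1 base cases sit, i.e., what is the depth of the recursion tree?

For divide and conquer with division factor 4:

Problem sizes at each level:
Level 0: 1073741824
Level 1: 268435456
Level 2: 67108864
Level 3: 16777216
Level 4: 4194304
Level 5: 1048576
Level 6: 262144
Level 7: 65536
Level 8: 16384
Level 9: 4096
Level 10: 1024
Level 11: 256
Level 12: 64
Level 13: 16
Level 14: 4
Level 15: 1

The root is level 0 and the size-1 base case is level 15 (the tree spans levels 0 through 15, i.e. 16 levels counting the root), so the depth is the number of divisions: log_4(1073741824) = 15

The recursion tree depth is log_4(1073741824) = 15. At each level, the problem size is divided by 4, so it takes 15 divisions to reduce to a base case of size 1. The algorithm makes 4 recursive calls at each level.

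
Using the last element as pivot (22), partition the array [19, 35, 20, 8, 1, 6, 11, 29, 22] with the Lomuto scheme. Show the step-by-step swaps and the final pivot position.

Lomuto partition with pivot = 22:

Initial array: [19, 35, 20, 8, 1, 6, 11, 29, 22]

arr[0]=19 <= 22: swap with position 0, array becomes [19, 35, 20, 8, 1, 6, 11, 29, 22]
arr[1]=35 > 22: no swap
arr[2]=20 <= 22: swap with position 1, array becomes [19, 20, 35, 8, 1, 6, 11, 29, 22]
arr[3]=8 <= 22: swap with position 2, array becomes [19, 20, 8, 35, 1, 6, 11, 29, 22]
arr[4]=1 <= 22: swap with position 3, array becomes [19, 20, 8, 1, 35, 6, 11, 29, 22]
arr[5]=6 <= 22: swap with position 4, array becomes [19, 20, 8, 1, 6, 35, 11, 29, 22]
arr[6]=11 <= 22: swap with position 5, array becomes [19, 20, 8, 1, 6, 11, 35, 29, 22]
arr[7]=29 > 22: no swap

Place pivot at position 6: [19, 20, 8, 1, 6, 11, 22, 29, 35]
Pivot position: 6

After partitioning with pivot 22, the array becomes [19, 20, 8, 1, 6, 11, 22, 29, 35]. The pivot is placed at index 6. All elements to the left of the pivot are <= 22, and all elements to the right are > 22.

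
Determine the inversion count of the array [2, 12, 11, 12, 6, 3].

Finding inversions in [2, 12, 11, 12, 6, 3]:

(1, 2): arr[1]=12 > arr[2]=11
(1, 4): arr[1]=12 > arr[4]=6
(1, 5): arr[1]=12 > arr[5]=3
(2, 4): arr[2]=11 > arr[4]=6
(2, 5): arr[2]=11 > arr[5]=3
(3, 4): arr[3]=12 > arr[4]=6
(3, 5): arr[3]=12 > arr[5]=3
(4, 5): arr[4]=6 > arr[5]=3

Total inversions: 8

The array has 8 inversion(s): (1,2), (1,4), (1,5), (2,4), (2,5), (3,4), (3,5), (4,5). Each pair (i,j) satisfies i < j and arr[i] > arr[j].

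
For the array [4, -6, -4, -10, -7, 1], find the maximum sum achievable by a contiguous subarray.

Using Kadane's algorithm on [4, -6, -4, -10, -7, 1]:

Scanning through the array:
Position 1 (value -6): max_ending_here = -2, max_so_far = 4
Position 2 (value -4): max_ending_here = -4, max_so_far = 4
Position 3 (value -10): max_ending_here = -10, max_so_far = 4
Position 4 (value -7): max_ending_here = -7, max_so_far = 4
Position 5 (value 1): max_ending_here = 1, max_so_far = 4

Maximum subarray: [4]
Maximum sum: 4

The maximum subarray is [4] with sum 4. This subarray runs from index 0 to index 0.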